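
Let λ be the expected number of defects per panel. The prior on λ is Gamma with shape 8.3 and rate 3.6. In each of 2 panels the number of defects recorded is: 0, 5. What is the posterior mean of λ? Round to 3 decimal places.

Posterior mean ≈ 2.375

Total count ∑xᵢ = 5 over n = 2 panels.
Gamma is conjugate to the Poisson likelihood: posterior is Gamma(shape = 8.3+5 = 13.3, rate = 3.6+2 = 5.6).
E[λ | data] = 13.3/5.6 = 2.375.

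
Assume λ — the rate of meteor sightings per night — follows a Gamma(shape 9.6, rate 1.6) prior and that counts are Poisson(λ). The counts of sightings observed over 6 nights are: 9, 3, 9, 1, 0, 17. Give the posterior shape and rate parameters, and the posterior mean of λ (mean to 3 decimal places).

Posterior: Gamma(shape=48.6, rate=7.6); mean ≈ 6.395

The Poisson likelihood adds the total count to the shape and the number of exposure periods to the rate. Here ∑xᵢ = 39 and n = 6, so shape 9.6→48.6 and rate 1.6→7.6.
Posterior mean = shape/rate = 48.6/7.6 = 6.395.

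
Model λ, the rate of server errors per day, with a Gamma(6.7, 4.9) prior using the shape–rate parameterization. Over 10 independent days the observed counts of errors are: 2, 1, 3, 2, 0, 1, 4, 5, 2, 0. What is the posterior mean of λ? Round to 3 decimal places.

Posterior mean ≈ 1.792

The Poisson likelihood adds the total count to the shape and the number of exposure periods to the rate. Here ∑xᵢ = 20 and n = 10, so shape 6.7→26.7 and rate 4.9→14.9.
E[λ | data] = 26.7/14.9 = 1.792.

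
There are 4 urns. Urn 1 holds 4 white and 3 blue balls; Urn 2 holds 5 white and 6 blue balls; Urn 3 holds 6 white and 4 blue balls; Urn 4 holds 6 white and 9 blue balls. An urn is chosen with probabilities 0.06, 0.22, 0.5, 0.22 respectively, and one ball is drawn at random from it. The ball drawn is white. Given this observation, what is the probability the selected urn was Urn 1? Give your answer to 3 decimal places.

Tabulate prior·likelihood by source: [1] prior 0.06, lik 0.5714, product 0.03429; [2] prior 0.22, lik 0.4545, product 0.1000; [3] prior 0.5, lik 0.6, product 0.3000; [4] prior 0.22, lik 0.4, product 0.08800.
Normalizing constant = 0.52229; the posterior for Urn 1 is its product over the sum, 0.03429/0.52229 = 0.066.

Posterior probability ≈ 0.066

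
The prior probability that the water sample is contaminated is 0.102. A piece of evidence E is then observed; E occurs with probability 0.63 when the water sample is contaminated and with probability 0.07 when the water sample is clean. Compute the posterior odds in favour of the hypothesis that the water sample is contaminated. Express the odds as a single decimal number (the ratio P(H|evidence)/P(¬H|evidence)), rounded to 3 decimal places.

Prior odds = 0.102/(1−0.102) = 0.11359.
Likelihood ratio for E = 0.63/0.07 = 9.0000.
Posterior odds = prior odds × LR = 1.0223.

Posterior odds ≈ 1.022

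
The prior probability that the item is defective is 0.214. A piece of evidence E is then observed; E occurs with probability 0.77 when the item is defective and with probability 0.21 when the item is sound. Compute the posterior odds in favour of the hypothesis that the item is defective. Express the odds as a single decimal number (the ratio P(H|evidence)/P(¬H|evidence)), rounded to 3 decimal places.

Posterior odds ≈ 0.998

Prior odds = 0.214/(1−0.214) = 0.27226. In log-odds, ln(0.27226) = -1.3010.
Add log likelihood ratio: ln(3.6667) = 1.2993.
Posterior log-odds = -0.0016978, so posterior odds = exp(-0.0016978) = 0.99830.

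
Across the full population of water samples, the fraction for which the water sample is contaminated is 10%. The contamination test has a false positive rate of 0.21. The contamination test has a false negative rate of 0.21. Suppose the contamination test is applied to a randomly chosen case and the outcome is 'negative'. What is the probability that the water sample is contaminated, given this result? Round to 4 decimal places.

Write H for 'the water sample is contaminated'. Prior odds H:¬H = 0.1/0.9 = 0.11111. For the 'negative' outcome, the likelihood ratio is 0.21/0.79 = 0.26582.
Posterior odds = 0.11111 × 0.26582 = 0.029536, so P(H|E) = 0.029536/(1+0.029536) = 0.0287.

P(H | E) ≈ 0.0287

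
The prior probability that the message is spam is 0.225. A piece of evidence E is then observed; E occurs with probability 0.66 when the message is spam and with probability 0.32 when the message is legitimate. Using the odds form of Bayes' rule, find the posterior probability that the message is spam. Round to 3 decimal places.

Posterior probability ≈ 0.375

Prior odds = 0.225/(1−0.225) = 0.29032. In log-odds, ln(0.29032) = -1.2368.
Add log likelihood ratio: ln(2.0625) = 0.72392.
Posterior log-odds = -0.51284, so posterior odds = exp(-0.51284) = 0.59879. Converting, P(H|E) = 0.59879/1.5988 = 0.375.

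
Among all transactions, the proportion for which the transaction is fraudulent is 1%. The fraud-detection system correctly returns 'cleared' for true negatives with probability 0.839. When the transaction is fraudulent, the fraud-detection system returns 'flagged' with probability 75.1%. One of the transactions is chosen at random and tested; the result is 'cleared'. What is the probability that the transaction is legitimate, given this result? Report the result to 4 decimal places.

Let H be the event that the transaction is fraudulent. P(H) = 0.01, so P(¬H) = 0.99. With E the 'cleared' result, P(E|H) = 0.249 and P(E|¬H) = 0.839.
P(E) = 0.249·0.01 + 0.839·0.99 = 0.0024900 + 0.83061 = 0.83310.
By Bayes' theorem, P(H|E) = 0.0024900 / 0.83310 = 0.0030. Hence P(¬H|E) = 1 − 0.0030 = 0.9970.

P(¬H | E) ≈ 0.9970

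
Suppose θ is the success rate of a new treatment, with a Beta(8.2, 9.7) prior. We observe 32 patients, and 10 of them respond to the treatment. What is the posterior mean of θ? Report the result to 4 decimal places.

The binomial likelihood is conjugate to the Beta prior: with 10 successes and 22 failures, the posterior is Beta(8.2+10, 9.7+22) = Beta(18.2, 31.7).
E[θ | data] = 18.2/(18.2+31.7) = 0.3647.

Posterior mean ≈ 0.3647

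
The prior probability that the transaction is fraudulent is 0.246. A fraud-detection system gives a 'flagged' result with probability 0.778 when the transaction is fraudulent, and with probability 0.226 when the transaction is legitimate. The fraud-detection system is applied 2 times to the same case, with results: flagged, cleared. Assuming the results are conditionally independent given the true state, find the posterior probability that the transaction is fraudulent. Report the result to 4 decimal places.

Posterior P(H) ≈ 0.2437

With H the event that the transaction is fraudulent, the joint likelihood of the observed sequence is P(data|H) = 0.778·0.222 = 0.17272 and P(data|¬H) = 0.226·0.774 = 0.17492.
Bayes: P(H|data) = 0.246·0.17272 / (0.246·0.17272 + 0.754·0.17492) = 0.042488/0.17438 = 0.2437.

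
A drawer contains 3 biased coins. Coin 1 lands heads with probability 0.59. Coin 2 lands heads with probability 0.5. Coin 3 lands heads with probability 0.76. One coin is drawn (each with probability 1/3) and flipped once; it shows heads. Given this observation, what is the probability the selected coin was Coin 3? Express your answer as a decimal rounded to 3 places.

P(heads|C1) = 0.59; P(heads|C2) = 0.5; P(heads|C3) = 0.76.
Prior × likelihood for each source: 0.333333·0.59=0.1967, 0.333333·0.5=0.1667, 0.333333·0.76=0.2533. Summing gives P(heads) = 0.61667.
P(Coin 3 | heads) = 0.2533 / 0.61667 = 0.411.

Posterior probability ≈ 0.411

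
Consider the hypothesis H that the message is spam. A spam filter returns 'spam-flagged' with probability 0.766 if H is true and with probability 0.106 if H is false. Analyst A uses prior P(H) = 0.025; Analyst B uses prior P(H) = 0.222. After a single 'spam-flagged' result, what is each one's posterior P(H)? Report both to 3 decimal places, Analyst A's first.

The likelihood ratio for a 'spam-flagged' result is 0.766/0.106 = 7.2264.
Analyst A: prior odds 0.025/0.975 = 0.025641; posterior odds 0.18529; posterior probability 0.156.
Analyst B: prior odds 0.222/0.778 = 0.28535; posterior odds 2.0620; posterior probability 0.673.

Analyst A: 0.156; Analyst B: 0.673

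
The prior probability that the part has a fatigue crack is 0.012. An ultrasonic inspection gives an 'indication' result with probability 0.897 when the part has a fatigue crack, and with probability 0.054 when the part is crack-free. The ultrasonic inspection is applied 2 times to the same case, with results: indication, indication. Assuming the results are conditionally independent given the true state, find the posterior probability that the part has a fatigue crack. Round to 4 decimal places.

Let H be the event that the part has a fatigue crack; start with P(H) = 0.012. P('indication'|H) = 0.897, P('indication'|¬H) = 0.054.
Update on result 1 ('indication'): P(H) ← 0.897·0.0120 / (0.897·0.0120 + 0.054·0.9880) = 0.010764/0.064116 = 0.1679.
Update on result 2 ('indication'): P(H) ← 0.897·0.1679 / (0.897·0.1679 + 0.054·0.8321) = 0.15059/0.19553 = 0.7702.

Posterior P(H) ≈ 0.7702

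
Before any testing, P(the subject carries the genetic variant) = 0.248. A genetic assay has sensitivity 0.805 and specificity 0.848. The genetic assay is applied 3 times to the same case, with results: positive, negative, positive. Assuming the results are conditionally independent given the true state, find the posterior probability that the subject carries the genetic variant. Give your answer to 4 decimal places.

Let H be the event that the subject carries the genetic variant; start with P(H) = 0.248. P('positive'|H) = 0.805, P('positive'|¬H) = 0.152.
Update on result 1 ('positive'): P(H) ← 0.805·0.2480 / (0.805·0.2480 + 0.152·0.7520) = 0.19964/0.31394 = 0.6359.
Update on result 2 ('negative'): P(H) ← 0.195·0.6359 / (0.195·0.6359 + 0.848·0.3641) = 0.12400/0.43275 = 0.2865.
Update on result 3 ('positive'): P(H) ← 0.805·0.2865 / (0.805·0.2865 + 0.152·0.7135) = 0.23067/0.33911 = 0.6802.

Posterior P(H) ≈ 0.6802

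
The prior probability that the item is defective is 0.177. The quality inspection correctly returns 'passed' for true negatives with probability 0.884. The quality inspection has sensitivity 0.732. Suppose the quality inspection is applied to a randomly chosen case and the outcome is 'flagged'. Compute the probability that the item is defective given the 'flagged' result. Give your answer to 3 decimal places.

P(H | E) ≈ 0.576

Write H for 'the item is defective'. Prior odds H:¬H = 0.177/0.823 = 0.21507. For the 'flagged' outcome, the likelihood ratio is 0.732/0.116 = 6.3103.
Posterior odds = 0.21507 × 6.3103 = 1.3571, so P(H|E) = 1.3571/(1+1.3571) = 0.576.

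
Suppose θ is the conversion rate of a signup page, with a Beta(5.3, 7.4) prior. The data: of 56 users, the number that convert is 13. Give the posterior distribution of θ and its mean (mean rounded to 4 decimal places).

Observing 13 successes and 43 failures updates Beta(5.3, 7.4) by adding the success and failure counts to the two shape parameters: α = 5.3+13 = 18.3, β = 7.4+43 = 50.4.
Posterior mean = α/(α+β) = 18.3/68.7 = 0.2664.

Posterior: Beta(18.3, 50.4); mean ≈ 0.2664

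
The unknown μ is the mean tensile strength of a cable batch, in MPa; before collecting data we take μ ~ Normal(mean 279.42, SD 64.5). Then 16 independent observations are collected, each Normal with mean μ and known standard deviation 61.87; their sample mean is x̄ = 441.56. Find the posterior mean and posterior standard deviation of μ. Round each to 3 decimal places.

With known σ, the Normal prior is conjugate. Weight on the data is w = (n/σ²)/(n/σ² + 1/τ₀²) = 0.00417984/(0.00417984+0.00024037) = 0.94562.
Posterior mean = w·x̄ + (1−w)·μ₀ = 0.94562·441.56 + 0.054380·279.42 = 432.743. Posterior variance = 1/(0.00417984+0.00024037) = 226.234, so SD = 15.041.

Posterior mean ≈ 432.743; posterior SD ≈ 15.041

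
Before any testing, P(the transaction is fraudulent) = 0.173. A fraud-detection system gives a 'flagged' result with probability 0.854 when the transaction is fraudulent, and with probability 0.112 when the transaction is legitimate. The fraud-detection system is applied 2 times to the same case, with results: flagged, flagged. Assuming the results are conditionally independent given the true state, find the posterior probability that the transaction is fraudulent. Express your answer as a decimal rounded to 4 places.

Let H be the event that the transaction is fraudulent; start with P(H) = 0.173. P('flagged'|H) = 0.854, P('flagged'|¬H) = 0.112.
Update on result 1 ('flagged'): P(H) ← 0.854·0.1730 / (0.854·0.1730 + 0.112·0.8270) = 0.14774/0.24037 = 0.6147.
Update on result 2 ('flagged'): P(H) ← 0.854·0.6147 / (0.854·0.6147 + 0.112·0.3853) = 0.52491/0.56807 = 0.9240.

Posterior P(H) ≈ 0.9240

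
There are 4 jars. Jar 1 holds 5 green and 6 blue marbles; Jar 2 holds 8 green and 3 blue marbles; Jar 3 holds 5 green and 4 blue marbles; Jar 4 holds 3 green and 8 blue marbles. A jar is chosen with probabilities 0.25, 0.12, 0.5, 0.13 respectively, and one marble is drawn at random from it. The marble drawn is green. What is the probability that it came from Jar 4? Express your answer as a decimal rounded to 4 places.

Posterior probability ≈ 0.0690

P(green|Jar 1) = 0.4545; P(green|Jar 2) = 0.7273; P(green|Jar 3) = 0.5556; P(green|Jar 4) = 0.2727.
Prior × likelihood for each source: 0.25·0.4545=0.1136, 0.12·0.7273=0.08727, 0.5·0.5556=0.2778, 0.13·0.2727=0.03545. Summing gives P(green) = 0.51414.
P(Jar 4 | green) = 0.03545 / 0.51414 = 0.0690.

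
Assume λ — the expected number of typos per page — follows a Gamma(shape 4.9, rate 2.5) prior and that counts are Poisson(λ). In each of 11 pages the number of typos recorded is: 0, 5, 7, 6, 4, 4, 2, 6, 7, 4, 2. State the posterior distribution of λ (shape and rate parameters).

Posterior: Gamma(shape=51.9, rate=13.5)

The Poisson likelihood adds the total count to the shape and the number of exposure periods to the rate. Here ∑xᵢ = 47 and n = 11, so shape 4.9→51.9 and rate 2.5→13.5.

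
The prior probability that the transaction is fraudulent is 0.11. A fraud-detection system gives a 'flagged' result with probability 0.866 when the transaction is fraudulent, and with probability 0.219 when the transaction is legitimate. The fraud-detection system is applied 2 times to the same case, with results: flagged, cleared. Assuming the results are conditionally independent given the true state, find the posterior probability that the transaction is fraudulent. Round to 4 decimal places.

Let H be the event that the transaction is fraudulent; start with P(H) = 0.11. P('flagged'|H) = 0.866, P('flagged'|¬H) = 0.219.
Update on result 1 ('flagged'): P(H) ← 0.866·0.1100 / (0.866·0.1100 + 0.219·0.8900) = 0.095260/0.29017 = 0.3283.
Update on result 2 ('cleared'): P(H) ← 0.134·0.3283 / (0.134·0.3283 + 0.781·0.6717) = 0.043991/0.56860 = 0.0774.

Posterior P(H) ≈ 0.0774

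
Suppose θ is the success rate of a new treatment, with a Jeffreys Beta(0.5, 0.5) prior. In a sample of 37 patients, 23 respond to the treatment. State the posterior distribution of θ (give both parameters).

Observing 23 successes and 14 failures updates Beta(0.5, 0.5) by adding the success and failure counts to the two shape parameters: α = 0.5+23 = 23.5, β = 0.5+14 = 14.5.

Posterior: Beta(23.5, 14.5)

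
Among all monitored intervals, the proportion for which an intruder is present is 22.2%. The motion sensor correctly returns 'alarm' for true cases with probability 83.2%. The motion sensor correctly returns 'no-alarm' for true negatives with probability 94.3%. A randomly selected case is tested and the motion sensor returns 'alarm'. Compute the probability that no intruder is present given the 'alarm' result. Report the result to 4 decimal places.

Let H be the event that an intruder is present. P(H) = 0.222, so P(¬H) = 0.778. With E the 'alarm' result, P(E|H) = 0.832 and P(E|¬H) = 0.057.
P(E) = 0.832·0.222 + 0.057·0.778 = 0.18470 + 0.044346 = 0.22905.
By Bayes' theorem, P(H|E) = 0.18470 / 0.22905 = 0.8064. Hence P(¬H|E) = 1 − 0.8064 = 0.1936.

P(¬H | E) ≈ 0.1936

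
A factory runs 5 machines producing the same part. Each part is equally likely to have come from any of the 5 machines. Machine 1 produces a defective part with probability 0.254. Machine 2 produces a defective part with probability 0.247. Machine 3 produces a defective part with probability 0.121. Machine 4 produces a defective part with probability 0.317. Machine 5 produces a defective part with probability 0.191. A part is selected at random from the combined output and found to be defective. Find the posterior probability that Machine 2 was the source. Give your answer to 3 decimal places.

Posterior probability ≈ 0.219

P(defective|M1) = 0.254; P(defective|M2) = 0.247; P(defective|M3) = 0.121; P(defective|M4) = 0.317; P(defective|M5) = 0.191.
Prior × likelihood for each source: 0.2·0.254=0.05080, 0.2·0.247=0.04940, 0.2·0.121=0.02420, 0.2·0.317=0.06340, 0.2·0.191=0.03820. Summing gives P(defective) = 0.22600.
P(Machine 2 | defective) = 0.04940 / 0.22600 = 0.219.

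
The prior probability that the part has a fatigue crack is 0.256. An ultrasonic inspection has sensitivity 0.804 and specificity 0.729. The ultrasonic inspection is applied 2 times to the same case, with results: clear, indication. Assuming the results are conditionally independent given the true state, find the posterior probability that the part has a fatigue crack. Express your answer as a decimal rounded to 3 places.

With H the event that the part has a fatigue crack, the joint likelihood of the observed sequence is P(data|H) = 0.196·0.804 = 0.15758 and P(data|¬H) = 0.729·0.271 = 0.19756.
Bayes: P(H|data) = 0.256·0.15758 / (0.256·0.15758 + 0.744·0.19756) = 0.040342/0.18733 = 0.2154.

Posterior P(H) ≈ 0.215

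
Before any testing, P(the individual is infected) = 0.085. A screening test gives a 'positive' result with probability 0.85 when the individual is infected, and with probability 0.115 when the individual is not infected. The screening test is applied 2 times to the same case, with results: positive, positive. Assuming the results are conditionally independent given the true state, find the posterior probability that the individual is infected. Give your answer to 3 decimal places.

Posterior P(H) ≈ 0.835

With H the event that the individual is infected, the joint likelihood of the observed sequence is P(data|H) = 0.85·0.85 = 0.72250 and P(data|¬H) = 0.115·0.115 = 0.013225.
Bayes: P(H|data) = 0.085·0.72250 / (0.085·0.72250 + 0.915·0.013225) = 0.061412/0.073513 = 0.8354.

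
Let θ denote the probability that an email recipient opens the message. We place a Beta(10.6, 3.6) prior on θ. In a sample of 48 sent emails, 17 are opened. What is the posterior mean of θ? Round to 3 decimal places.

Posterior mean ≈ 0.444

The binomial likelihood is conjugate to the Beta prior: with 17 successes and 31 failures, the posterior is Beta(10.6+17, 3.6+31) = Beta(27.6, 34.6).
Posterior mean = α/(α+β) = 27.6/62.2 = 0.444.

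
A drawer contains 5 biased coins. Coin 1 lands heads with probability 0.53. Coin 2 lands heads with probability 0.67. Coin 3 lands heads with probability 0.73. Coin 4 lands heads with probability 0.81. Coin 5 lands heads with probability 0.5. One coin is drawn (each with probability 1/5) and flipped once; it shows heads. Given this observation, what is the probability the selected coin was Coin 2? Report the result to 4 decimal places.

Tabulate prior·likelihood by source: [1] prior 0.2, lik 0.53, product 0.1060; [2] prior 0.2, lik 0.67, product 0.1340; [3] prior 0.2, lik 0.73, product 0.1460; [4] prior 0.2, lik 0.81, product 0.1620; [5] prior 0.2, lik 0.5, product 0.1000.
Normalizing constant = 0.64800; the posterior for Coin 2 is its product over the sum, 0.1340/0.64800 = 0.2068.

Posterior probability ≈ 0.2068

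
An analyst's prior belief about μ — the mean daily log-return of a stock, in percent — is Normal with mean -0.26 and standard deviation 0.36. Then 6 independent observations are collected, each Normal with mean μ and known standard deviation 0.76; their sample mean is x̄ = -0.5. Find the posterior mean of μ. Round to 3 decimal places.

Prior precision 1/τ₀² = 1/0.36² = 7.71605; data precision n/σ² = 6/0.76² = 10.3878.
Posterior precision = 7.71605 + 10.3878 = 18.1039.
Posterior mean = (7.71605·-0.26 + 10.3878·-0.5) / 18.1039 = -0.398.

Posterior mean ≈ -0.398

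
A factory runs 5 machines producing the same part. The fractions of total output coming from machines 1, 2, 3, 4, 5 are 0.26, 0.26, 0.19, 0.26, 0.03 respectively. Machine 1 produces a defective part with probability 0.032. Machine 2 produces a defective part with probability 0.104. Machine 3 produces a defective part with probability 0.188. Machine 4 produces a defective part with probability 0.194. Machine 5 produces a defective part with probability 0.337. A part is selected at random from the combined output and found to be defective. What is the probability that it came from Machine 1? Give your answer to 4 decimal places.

Posterior probability ≈ 0.0632

P(defective|M1) = 0.032; P(defective|M2) = 0.104; P(defective|M3) = 0.188; P(defective|M4) = 0.194; P(defective|M5) = 0.337.
Prior × likelihood for each source: 0.26·0.032=0.008320, 0.26·0.104=0.02704, 0.19·0.188=0.03572, 0.26·0.194=0.05044, 0.03·0.337=0.01011. Summing gives P(defective) = 0.13163.
P(Machine 1 | defective) = 0.008320 / 0.13163 = 0.0632.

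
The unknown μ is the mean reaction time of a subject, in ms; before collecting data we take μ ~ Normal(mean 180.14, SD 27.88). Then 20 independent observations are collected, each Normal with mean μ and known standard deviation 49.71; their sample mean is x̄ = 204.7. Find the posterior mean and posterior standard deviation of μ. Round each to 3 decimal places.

Posterior mean ≈ 201.332; posterior SD ≈ 10.325

Prior precision 1/τ₀² = 1/27.88² = 0.00128651; data precision n/σ² = 20/49.71² = 0.00809361.
Posterior precision = 0.00128651 + 0.00809361 = 0.00938013, giving posterior SD = 1/√0.00938013 = 10.325.
Posterior mean = (0.00128651·180.14 + 0.00809361·204.7) / 0.00938013 = 201.332.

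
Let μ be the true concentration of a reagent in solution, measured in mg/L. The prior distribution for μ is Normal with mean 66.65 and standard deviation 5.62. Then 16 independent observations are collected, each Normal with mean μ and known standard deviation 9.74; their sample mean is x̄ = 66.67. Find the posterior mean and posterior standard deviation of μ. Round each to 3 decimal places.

With known σ, the Normal prior is conjugate. Weight on the data is w = (n/σ²)/(n/σ² + 1/τ₀²) = 0.168656/(0.168656+0.0316612) = 0.84194.
Posterior mean = w·x̄ + (1−w)·μ₀ = 0.84194·66.67 + 0.15806·66.65 = 66.667. Posterior variance = 1/(0.168656+0.0316612) = 4.99208, so SD = 2.234.

Posterior mean ≈ 66.667; posterior SD ≈ 2.234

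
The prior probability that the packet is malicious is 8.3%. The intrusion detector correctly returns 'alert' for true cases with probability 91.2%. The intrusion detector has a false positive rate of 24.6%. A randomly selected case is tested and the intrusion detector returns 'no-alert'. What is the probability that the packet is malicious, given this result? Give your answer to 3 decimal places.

P(H | E) ≈ 0.010

Let H be the event that the packet is malicious. P(H) = 0.083, so P(¬H) = 0.917. With E the 'no-alert' result, P(E|H) = 0.088 and P(E|¬H) = 0.754.
P(E) = 0.088·0.083 + 0.754·0.917 = 0.0073040 + 0.69142 = 0.69872.
By Bayes' theorem, P(H|E) = 0.0073040 / 0.69872 = 0.010.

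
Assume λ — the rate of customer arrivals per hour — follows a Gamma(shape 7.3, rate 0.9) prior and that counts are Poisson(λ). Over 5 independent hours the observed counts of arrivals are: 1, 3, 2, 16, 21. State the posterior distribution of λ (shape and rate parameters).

The Poisson likelihood adds the total count to the shape and the number of exposure periods to the rate. Here ∑xᵢ = 43 and n = 5, so shape 7.3→50.3 and rate 0.9→5.9.

Posterior: Gamma(shape=50.3, rate=5.9)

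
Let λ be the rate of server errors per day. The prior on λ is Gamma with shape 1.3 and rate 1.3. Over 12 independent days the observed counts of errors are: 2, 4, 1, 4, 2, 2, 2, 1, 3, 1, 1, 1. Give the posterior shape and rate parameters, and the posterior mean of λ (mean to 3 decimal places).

Total count ∑xᵢ = 24 over n = 12 days.
Gamma is conjugate to the Poisson likelihood: posterior is Gamma(shape = 1.3+24 = 25.3, rate = 1.3+12 = 13.3).
Posterior mean = shape/rate = 25.3/13.3 = 1.902.

Posterior: Gamma(shape=25.3, rate=13.3); mean ≈ 1.902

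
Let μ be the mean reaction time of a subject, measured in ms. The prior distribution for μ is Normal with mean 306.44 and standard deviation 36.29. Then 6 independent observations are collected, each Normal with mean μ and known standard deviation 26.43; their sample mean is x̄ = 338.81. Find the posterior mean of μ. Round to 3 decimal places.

Posterior mean ≈ 336.181

Prior precision 1/τ₀² = 1/36.29² = 0.00075932; data precision n/σ² = 6/26.43² = 0.00858928.
Posterior precision = 0.00075932 + 0.00858928 = 0.00934861.
Posterior mean = (0.00075932·306.44 + 0.00858928·338.81) / 0.00934861 = 336.181.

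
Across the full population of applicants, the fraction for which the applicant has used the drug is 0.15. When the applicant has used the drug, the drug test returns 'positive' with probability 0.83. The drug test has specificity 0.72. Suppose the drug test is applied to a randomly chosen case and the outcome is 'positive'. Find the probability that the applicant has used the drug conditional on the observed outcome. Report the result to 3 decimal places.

P(H | E) ≈ 0.343

Write H for 'the applicant has used the drug'. Prior odds H:¬H = 0.15/0.85 = 0.17647. For the 'positive' outcome, the likelihood ratio is 0.83/0.28 = 2.9643.
Posterior odds = 0.17647 × 2.9643 = 0.52311, so P(H|E) = 0.52311/(1+0.52311) = 0.343.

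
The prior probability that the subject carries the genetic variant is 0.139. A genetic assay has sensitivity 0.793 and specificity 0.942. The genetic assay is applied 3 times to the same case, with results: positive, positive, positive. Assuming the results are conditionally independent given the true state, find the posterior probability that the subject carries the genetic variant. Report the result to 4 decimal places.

Posterior P(H) ≈ 0.9976

Let H be the event that the subject carries the genetic variant; start with P(H) = 0.139. P('positive'|H) = 0.793, P('positive'|¬H) = 0.058.
Update on result 1 ('positive'): P(H) ← 0.793·0.1390 / (0.793·0.1390 + 0.058·0.8610) = 0.11023/0.16017 = 0.6882.
Update on result 2 ('positive'): P(H) ← 0.793·0.6882 / (0.793·0.6882 + 0.058·0.3118) = 0.54575/0.56383 = 0.9679.
Update on result 3 ('positive'): P(H) ← 0.793·0.9679 / (0.793·0.9679 + 0.058·0.0321) = 0.76757/0.76943 = 0.9976.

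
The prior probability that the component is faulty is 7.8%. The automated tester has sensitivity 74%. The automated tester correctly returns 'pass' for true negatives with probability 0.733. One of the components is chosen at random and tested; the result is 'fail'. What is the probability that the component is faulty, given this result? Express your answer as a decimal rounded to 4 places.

P(H | E) ≈ 0.1899

Write H for 'the component is faulty'. Prior odds H:¬H = 0.078/0.922 = 0.084599. For the 'fail' outcome, the likelihood ratio is 0.74/0.267 = 2.7715.
Posterior odds = 0.084599 × 2.7715 = 0.23447, so P(H|E) = 0.23447/(1+0.23447) = 0.1899.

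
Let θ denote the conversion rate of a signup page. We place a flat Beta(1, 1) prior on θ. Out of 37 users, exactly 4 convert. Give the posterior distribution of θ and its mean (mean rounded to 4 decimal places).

Observing 4 successes and 33 failures updates Beta(1, 1) by adding the success and failure counts to the two shape parameters: α = 1+4 = 5, β = 1+33 = 34.
Posterior mean = α/(α+β) = 5/39 = 0.1282.

Posterior: Beta(5, 34); mean ≈ 0.1282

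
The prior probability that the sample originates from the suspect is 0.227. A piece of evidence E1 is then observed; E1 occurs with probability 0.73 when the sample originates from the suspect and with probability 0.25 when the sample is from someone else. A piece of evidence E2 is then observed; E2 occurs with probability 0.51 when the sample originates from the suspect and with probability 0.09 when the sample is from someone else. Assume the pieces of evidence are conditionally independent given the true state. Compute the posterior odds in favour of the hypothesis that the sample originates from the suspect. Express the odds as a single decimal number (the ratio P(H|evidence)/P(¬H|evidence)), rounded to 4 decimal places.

Posterior odds ≈ 4.8591

Prior odds = 0.227/(1−0.227) = 0.29366.
Likelihood ratio for E1 = 0.73/0.25 = 2.9200.
Likelihood ratio for E2 = 0.51/0.09 = 5.6667.
Posterior odds = prior odds × LR₁ × LR₂ = 4.8591.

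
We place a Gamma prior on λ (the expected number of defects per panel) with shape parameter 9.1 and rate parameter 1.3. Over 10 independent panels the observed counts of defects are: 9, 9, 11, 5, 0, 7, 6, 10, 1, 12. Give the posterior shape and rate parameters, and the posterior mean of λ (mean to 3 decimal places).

The Poisson likelihood adds the total count to the shape and the number of exposure periods to the rate. Here ∑xᵢ = 70 and n = 10, so shape 9.1→79.1 and rate 1.3→11.3.
Posterior mean = shape/rate = 79.1/11.3 = 7.000.

Posterior: Gamma(shape=79.1, rate=11.3); mean ≈ 7.000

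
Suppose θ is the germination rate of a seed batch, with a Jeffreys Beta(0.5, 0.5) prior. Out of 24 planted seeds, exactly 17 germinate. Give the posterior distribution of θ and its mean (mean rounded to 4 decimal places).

Observing 17 successes and 7 failures updates Beta(0.5, 0.5) by adding the success and failure counts to the two shape parameters: α = 0.5+17 = 17.5, β = 0.5+7 = 7.5.
E[θ | data] = 17.5/(17.5+7.5) = 0.7000.

Posterior: Beta(17.5, 7.5); mean ≈ 0.7000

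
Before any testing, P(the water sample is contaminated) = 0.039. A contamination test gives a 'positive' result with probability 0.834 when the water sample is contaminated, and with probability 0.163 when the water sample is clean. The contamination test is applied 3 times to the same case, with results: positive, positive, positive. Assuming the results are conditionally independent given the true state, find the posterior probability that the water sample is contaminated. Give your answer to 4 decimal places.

With H the event that the water sample is contaminated, the joint likelihood of the observed sequence is P(data|H) = 0.834·0.834·0.834 = 0.58009 and P(data|¬H) = 0.163·0.163·0.163 = 0.0043307.
Bayes: P(H|data) = 0.039·0.58009 / (0.039·0.58009 + 0.961·0.0043307) = 0.022624/0.026786 = 0.8446.

Posterior P(H) ≈ 0.8446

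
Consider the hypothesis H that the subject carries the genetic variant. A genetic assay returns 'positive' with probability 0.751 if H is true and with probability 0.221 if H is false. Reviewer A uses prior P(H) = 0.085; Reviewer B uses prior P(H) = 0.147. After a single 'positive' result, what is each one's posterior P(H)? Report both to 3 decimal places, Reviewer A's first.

P('+'|H) = 0.751, P('+'|¬H) = 0.221.
Reviewer A: numerator 0.751·0.085 = 0.063835; evidence = 0.063835+0.221·0.915 = 0.26605; posterior = 0.240.
Reviewer B: numerator 0.751·0.147 = 0.11040; evidence = 0.11040+0.221·0.853 = 0.29891; posterior = 0.369.

Reviewer A: 0.240; Reviewer B: 0.369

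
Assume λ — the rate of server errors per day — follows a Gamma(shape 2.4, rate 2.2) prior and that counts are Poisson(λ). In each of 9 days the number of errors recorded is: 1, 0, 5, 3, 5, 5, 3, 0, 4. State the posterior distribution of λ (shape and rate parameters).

Posterior: Gamma(shape=28.4, rate=11.2)

The Poisson likelihood adds the total count to the shape and the number of exposure periods to the rate. Here ∑xᵢ = 26 and n = 9, so shape 2.4→28.4 and rate 2.2→11.2.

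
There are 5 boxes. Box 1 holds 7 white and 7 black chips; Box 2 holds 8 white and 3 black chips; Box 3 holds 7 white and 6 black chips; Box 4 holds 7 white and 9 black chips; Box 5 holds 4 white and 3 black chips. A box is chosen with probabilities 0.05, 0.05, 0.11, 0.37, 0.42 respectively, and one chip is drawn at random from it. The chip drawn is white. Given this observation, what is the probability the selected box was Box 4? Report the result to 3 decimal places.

P(white|Box 1) = 0.5; P(white|Box 2) = 0.7273; P(white|Box 3) = 0.5385; P(white|Box 4) = 0.4375; P(white|Box 5) = 0.5714.
Prior × likelihood for each source: 0.05·0.5=0.02500, 0.05·0.7273=0.03636, 0.11·0.5385=0.05923, 0.37·0.4375=0.1619, 0.42·0.5714=0.2400. Summing gives P(white) = 0.52247.
P(Box 4 | white) = 0.1619 / 0.52247 = 0.310.

Posterior probability ≈ 0.310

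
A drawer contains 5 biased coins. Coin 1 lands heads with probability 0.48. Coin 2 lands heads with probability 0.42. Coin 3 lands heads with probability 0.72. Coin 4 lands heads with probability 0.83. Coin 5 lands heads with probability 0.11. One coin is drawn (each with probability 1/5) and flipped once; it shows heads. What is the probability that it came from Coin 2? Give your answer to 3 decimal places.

P(heads|C1) = 0.48; P(heads|C2) = 0.42; P(heads|C3) = 0.72; P(heads|C4) = 0.83; P(heads|C5) = 0.11.
Prior × likelihood for each source: 0.2·0.48=0.09600, 0.2·0.42=0.08400, 0.2·0.72=0.1440, 0.2·0.83=0.1660, 0.2·0.11=0.02200. Summing gives P(heads) = 0.51200.
P(Coin 2 | heads) = 0.08400 / 0.51200 = 0.164.

Posterior probability ≈ 0.164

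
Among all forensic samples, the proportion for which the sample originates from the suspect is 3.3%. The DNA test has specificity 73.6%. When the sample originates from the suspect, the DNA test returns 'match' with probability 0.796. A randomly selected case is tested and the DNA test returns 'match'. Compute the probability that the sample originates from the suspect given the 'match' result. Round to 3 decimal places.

P(H | E) ≈ 0.093

Write H for 'the sample originates from the suspect'. Prior odds H:¬H = 0.033/0.967 = 0.034126. For the 'match' outcome, the likelihood ratio is 0.796/0.264 = 3.0152.
Posterior odds = 0.034126 × 3.0152 = 0.10290, so P(H|E) = 0.10290/(1+0.10290) = 0.093.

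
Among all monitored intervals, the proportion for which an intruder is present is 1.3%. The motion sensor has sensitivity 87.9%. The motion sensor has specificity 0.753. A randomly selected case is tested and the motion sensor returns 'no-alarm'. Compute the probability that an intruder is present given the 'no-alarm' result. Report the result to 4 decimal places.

P(H | E) ≈ 0.0021

Write H for 'an intruder is present'. Prior odds H:¬H = 0.013/0.987 = 0.013171. For the 'no-alarm' outcome, the likelihood ratio is 0.121/0.753 = 0.16069.
Posterior odds = 0.013171 × 0.16069 = 0.0021165, so P(H|E) = 0.0021165/(1+0.0021165) = 0.0021.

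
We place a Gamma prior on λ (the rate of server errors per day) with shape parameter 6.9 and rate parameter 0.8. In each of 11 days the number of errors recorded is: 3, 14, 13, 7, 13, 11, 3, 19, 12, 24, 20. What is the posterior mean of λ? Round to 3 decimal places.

Total count ∑xᵢ = 139 over n = 11 days.
Gamma is conjugate to the Poisson likelihood: posterior is Gamma(shape = 6.9+139 = 145.9, rate = 0.8+11 = 11.8).
E[λ | data] = 145.9/11.8 = 12.364.

Posterior mean ≈ 12.364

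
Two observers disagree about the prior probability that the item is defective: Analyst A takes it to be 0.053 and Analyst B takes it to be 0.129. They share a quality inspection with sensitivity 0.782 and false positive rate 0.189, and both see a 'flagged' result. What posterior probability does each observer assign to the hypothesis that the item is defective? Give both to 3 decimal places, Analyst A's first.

Analyst A: 0.188; Analyst B: 0.380

The likelihood ratio for a 'flagged' result is 0.782/0.189 = 4.1376.
Analyst A: prior odds 0.053/0.947 = 0.055966; posterior odds 0.23156; posterior probability 0.188.
Analyst B: prior odds 0.129/0.871 = 0.14811; posterior odds 0.61280; posterior probability 0.380.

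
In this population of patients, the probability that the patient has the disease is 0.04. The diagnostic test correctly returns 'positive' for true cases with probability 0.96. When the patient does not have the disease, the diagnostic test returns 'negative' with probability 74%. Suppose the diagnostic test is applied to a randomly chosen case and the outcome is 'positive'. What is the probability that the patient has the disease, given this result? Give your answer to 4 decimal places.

P(H | E) ≈ 0.1333

Let H be the event that the patient has the disease. P(H) = 0.04, so P(¬H) = 0.96. With E the 'positive' result, P(E|H) = 0.96 and P(E|¬H) = 0.26.
P(E) = 0.96·0.04 + 0.26·0.96 = 0.038400 + 0.24960 = 0.28800.
By Bayes' theorem, P(H|E) = 0.038400 / 0.28800 = 0.1333.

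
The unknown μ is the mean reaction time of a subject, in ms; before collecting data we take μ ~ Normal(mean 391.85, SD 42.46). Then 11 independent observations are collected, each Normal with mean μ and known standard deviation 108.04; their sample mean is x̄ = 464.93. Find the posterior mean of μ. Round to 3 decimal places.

Posterior mean ≈ 437.853

With known σ, the Normal prior is conjugate. Weight on the data is w = (n/σ²)/(n/σ² + 1/τ₀²) = 0.00094237/(0.00094237+0.00055468) = 0.62949.
Posterior mean = w·x̄ + (1−w)·μ₀ = 0.62949·464.93 + 0.37051·391.85 = 437.853.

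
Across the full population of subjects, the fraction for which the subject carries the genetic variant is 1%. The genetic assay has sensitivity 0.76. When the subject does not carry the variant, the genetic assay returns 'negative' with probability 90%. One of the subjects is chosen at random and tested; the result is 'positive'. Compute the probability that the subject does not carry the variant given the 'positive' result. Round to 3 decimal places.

P(¬H | E) ≈ 0.929

Write H for 'the subject carries the genetic variant'. Prior odds H:¬H = 0.01/0.99 = 0.010101. For the 'positive' outcome, the likelihood ratio is 0.76/0.1 = 7.6000.
Posterior odds = 0.010101 × 7.6000 = 0.076768, so P(H|E) = 0.076768/(1+0.076768) = 0.071. Then P(¬H|E) = 1 − 0.071 = 0.929.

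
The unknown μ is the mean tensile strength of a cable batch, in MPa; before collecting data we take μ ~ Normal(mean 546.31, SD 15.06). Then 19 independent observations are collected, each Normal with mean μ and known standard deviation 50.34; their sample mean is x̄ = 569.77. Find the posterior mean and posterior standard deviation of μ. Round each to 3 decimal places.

Prior precision 1/τ₀² = 1/15.06² = 0.00440910; data precision n/σ² = 19/50.34² = 0.00749768.
Posterior precision = 0.00440910 + 0.00749768 = 0.0119068, giving posterior SD = 1/√0.0119068 = 9.164.
Posterior mean = (0.00440910·546.31 + 0.00749768·569.77) / 0.0119068 = 561.083.

Posterior mean ≈ 561.083; posterior SD ≈ 9.164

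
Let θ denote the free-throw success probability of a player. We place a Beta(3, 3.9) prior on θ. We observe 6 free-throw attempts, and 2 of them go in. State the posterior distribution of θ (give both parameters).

Posterior: Beta(5, 7.9)

Observing 2 successes and 4 failures updates Beta(3, 3.9) by adding the success and failure counts to the two shape parameters: α = 3+2 = 5, β = 3.9+4 = 7.9.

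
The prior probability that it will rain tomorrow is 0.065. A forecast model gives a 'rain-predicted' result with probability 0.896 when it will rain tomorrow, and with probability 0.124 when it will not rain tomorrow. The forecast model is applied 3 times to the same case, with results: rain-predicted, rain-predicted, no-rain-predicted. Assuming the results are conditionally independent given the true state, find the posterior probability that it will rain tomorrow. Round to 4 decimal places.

With H the event that it will rain tomorrow, the joint likelihood of the observed sequence is P(data|H) = 0.896·0.896·0.104 = 0.083493 and P(data|¬H) = 0.124·0.124·0.876 = 0.013469.
Bayes: P(H|data) = 0.065·0.083493 / (0.065·0.083493 + 0.935·0.013469) = 0.0054270/0.018021 = 0.3012.

Posterior P(H) ≈ 0.3012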